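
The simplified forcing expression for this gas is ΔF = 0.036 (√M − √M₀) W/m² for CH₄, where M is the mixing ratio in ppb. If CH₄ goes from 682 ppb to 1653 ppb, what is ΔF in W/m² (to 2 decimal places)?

CH₄: 0.036 × (√1653 − √682) = 0.036 × (40.6571 − 26.1151) = 0.036 × 14.5420 = 0.5235 W/m².

ΔF = 0.52 W/m²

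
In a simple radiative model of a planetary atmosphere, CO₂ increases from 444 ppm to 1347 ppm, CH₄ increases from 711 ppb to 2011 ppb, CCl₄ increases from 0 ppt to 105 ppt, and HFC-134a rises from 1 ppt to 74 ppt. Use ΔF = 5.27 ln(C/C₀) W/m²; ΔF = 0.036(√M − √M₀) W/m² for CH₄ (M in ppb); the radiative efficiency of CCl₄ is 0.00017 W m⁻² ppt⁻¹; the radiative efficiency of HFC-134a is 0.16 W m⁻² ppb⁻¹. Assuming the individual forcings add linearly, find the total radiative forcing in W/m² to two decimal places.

ΔF = 6.53 W/m²

CO₂: 5.27 × ln(1347/444) = 5.27 × ln(3.03378) = 5.27 × 1.10981 = 5.8487 W/m².
CH₄: 0.036 × (√2011 − √711) = 0.036 × (44.8442 − 26.6646) = 0.036 × 18.1796 = 0.6545 W/m².
CCl₄: ΔF = 0.00017 × (105 − 0) = 0.00017 × 105 = 0.0179 W/m².
HFC-134a: Δ = 74 − 1 = 73 ppt = 0.073 ppb; ΔF = 0.16 × 0.073 = 0.0117 W/m².
Total ΔF = 5.8487 + 0.6545 + 0.0179 + 0.0117 = 6.5328 W/m².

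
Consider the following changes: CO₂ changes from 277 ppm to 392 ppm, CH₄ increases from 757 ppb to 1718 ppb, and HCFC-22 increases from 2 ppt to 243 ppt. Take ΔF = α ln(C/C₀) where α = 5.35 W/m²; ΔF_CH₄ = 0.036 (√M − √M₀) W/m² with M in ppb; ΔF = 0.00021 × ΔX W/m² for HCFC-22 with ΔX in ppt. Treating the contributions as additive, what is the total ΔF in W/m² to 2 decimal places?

ΔF = 2.41 W/m²

CO₂: 5.35 × ln(392/277) = 5.35 × ln(1.41516) = 5.35 × 0.34724 = 1.8577 W/m².
CH₄: 0.036 × (√1718 − √757) = 0.036 × (41.4488 − 27.5136) = 0.036 × 13.9352 = 0.5017 W/m².
HCFC-22: ΔF = 0.00021 × (243 − 2) = 0.00021 × 241 = 0.0506 W/m².
Total ΔF = 1.8577 + 0.5017 + 0.0506 = 2.4100 W/m².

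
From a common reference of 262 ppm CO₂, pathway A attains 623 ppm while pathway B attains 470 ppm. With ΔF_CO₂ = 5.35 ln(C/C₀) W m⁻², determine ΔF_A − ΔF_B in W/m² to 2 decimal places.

ΔF_A = 5.35 ln(623/262) = 5.35 × 0.86620 = 4.6342 W/m².
ΔF_B = 5.35 ln(470/262) = 5.35 × 0.58439 = 3.1265 W/m².
Difference: 4.6342 − 3.1265 = 1.5077 W/m².

ΔF_A − ΔF_B = 1.51 W/m²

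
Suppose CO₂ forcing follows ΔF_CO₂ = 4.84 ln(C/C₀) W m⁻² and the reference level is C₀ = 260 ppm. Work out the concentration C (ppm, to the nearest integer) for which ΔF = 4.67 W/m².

C ≈ 682 ppm

Set 4.84 ln(C/260) = 4.67, so ln(C/260) = 4.67/4.84 = 0.96488.
Then C/260 = e^0.96488 = 2.62447, giving C = 260 × 2.62447 = 682.36 ppm.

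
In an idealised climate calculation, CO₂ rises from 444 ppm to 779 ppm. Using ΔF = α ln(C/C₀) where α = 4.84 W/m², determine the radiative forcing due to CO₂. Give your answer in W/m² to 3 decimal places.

CO₂ absorption bands are partially saturated, so forcing scales with the logarithm of the concentration ratio.
CO₂: 4.84 × ln(779/444) = 4.84 × ln(1.75450) = 4.84 × 0.56218 = 2.7210 W/m².

ΔF = 2.721 W/m²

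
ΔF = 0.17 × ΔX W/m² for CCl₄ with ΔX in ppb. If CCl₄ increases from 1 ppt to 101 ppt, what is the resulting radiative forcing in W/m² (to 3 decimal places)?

ΔF = 0.017 W/m²

CCl₄: Δ = 101 − 1 = 100 ppt = 0.100 ppb; ΔF = 0.17 × 0.100 = 0.0170 W/m².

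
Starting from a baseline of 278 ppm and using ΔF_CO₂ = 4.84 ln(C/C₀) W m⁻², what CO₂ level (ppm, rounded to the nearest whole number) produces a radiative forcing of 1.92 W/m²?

Set 4.84 ln(C/278) = 1.92, so ln(C/278) = 1.92/4.84 = 0.39669.
Then C/278 = e^0.39669 = 1.48689, giving C = 278 × 1.48689 = 413.36 ppm.

C ≈ 413 ppm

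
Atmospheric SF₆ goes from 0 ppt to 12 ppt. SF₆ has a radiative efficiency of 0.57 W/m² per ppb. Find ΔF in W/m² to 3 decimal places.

SF₆: Δ = 12 − 0 = 12 ppt = 0.012 ppb; ΔF = 0.57 × 0.012 = 0.0068 W/m².

ΔF = 0.007 W/m²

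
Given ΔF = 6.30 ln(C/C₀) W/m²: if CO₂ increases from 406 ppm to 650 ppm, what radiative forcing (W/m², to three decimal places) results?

CO₂ absorption bands are partially saturated, so forcing scales with the logarithm of the concentration ratio.
CO₂: 6.30 × ln(650/406) = 6.30 × ln(1.60099) = 6.30 × 0.47062 = 2.9649 W/m².

ΔF = 2.965 W/m²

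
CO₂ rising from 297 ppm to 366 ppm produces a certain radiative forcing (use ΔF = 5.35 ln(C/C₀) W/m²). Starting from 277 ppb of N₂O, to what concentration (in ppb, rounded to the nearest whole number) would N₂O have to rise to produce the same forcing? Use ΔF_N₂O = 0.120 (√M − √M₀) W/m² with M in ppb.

CO₂ forcing: 5.35 × ln(366/297) = 5.35 × 0.208901 = 1.11762 W/m².
Set 0.120(√M − √277) = 1.11762: √M = 1.11762/0.120 + √277 = 9.3135 + 16.6433 = 25.9568.
M = (25.9568)² = 673.76 ppb.

M ≈ 674 ppb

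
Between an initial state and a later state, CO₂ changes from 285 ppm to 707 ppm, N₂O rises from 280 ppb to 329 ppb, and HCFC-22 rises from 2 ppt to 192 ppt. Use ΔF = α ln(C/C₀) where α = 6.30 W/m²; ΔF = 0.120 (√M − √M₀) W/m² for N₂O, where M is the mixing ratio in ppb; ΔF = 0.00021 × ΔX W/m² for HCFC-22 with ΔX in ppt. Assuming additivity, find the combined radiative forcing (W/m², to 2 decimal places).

CO₂: 6.30 × ln(707/285) = 6.30 × ln(2.48070) = 6.30 × 0.90854 = 5.7238 W/m².
N₂O: 0.120 × (√329 − √280) = 0.120 × (18.1384 − 16.7332) = 0.120 × 1.4052 = 0.1686 W/m².
HCFC-22: ΔF = 0.00021 × (192 − 2) = 0.00021 × 190 = 0.0399 W/m².
Total ΔF = 5.7238 + 0.1686 + 0.0399 = 5.9323 W/m².

ΔF = 5.93 W/m²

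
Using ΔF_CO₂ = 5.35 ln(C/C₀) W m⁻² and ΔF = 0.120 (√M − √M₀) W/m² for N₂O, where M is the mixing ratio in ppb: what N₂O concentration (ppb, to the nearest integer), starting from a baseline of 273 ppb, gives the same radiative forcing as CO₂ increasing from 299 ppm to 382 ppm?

M ≈ 753 ppb

CO₂ forcing: 5.35 × ln(382/299) = 5.35 × 0.244977 = 1.31063 W/m².
Set 0.120(√M − √273) = 1.31063: √M = 1.31063/0.120 + √273 = 10.9219 + 16.5227 = 27.4446.
M = (27.4446)² = 753.21 ppb.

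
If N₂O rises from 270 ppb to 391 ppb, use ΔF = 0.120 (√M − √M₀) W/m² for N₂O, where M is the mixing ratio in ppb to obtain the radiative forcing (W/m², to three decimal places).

ΔF = 0.401 W/m²

N₂O: 0.120 × (√391 − √270) = 0.120 × (19.7737 − 16.4317) = 0.120 × 3.3420 = 0.4010 W/m².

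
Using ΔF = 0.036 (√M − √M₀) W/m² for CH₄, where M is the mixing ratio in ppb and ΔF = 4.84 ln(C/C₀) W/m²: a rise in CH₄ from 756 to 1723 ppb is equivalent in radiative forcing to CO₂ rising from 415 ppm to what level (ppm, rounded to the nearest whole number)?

CH₄ forcing: 0.036 × (√1723 − √756) = 0.036 × (41.5090 − 27.4955) = 0.036 × 14.0135 = 0.50449 W/m².
Set 4.84 ln(C/415) = 0.50449: ln(C/415) = 0.50449/4.84 = 0.10423, so C = 415 × e^0.10423 = 415 × 1.10986 = 460.59 ppm.

C ≈ 461 ppm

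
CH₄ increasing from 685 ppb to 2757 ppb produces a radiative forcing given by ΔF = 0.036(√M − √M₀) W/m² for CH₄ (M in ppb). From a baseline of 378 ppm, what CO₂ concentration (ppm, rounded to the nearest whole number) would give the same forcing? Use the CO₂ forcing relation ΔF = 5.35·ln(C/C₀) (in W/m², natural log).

CH₄ forcing: 0.036 × (√2757 − √685) = 0.036 × (52.5071 − 26.1725) = 0.036 × 26.3346 = 0.94805 W/m².
Set 5.35 ln(C/378) = 0.94805: ln(C/378) = 0.94805/5.35 = 0.17721, so C = 378 × e^0.17721 = 378 × 1.19388 = 451.29 ppm.

C ≈ 451 ppm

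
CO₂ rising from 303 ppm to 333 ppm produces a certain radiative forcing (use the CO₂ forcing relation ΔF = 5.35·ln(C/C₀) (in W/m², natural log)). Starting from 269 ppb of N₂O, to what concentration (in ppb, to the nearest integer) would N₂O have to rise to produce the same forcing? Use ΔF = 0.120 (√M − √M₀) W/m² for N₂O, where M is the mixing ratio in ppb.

M ≈ 425 ppb

CO₂ forcing: 5.35 × ln(333/303) = 5.35 × 0.094410 = 0.50509 W/m².
Set 0.120(√M − √269) = 0.50509: √M = 0.50509/0.120 + √269 = 4.2091 + 16.4012 = 20.6103.
M = (20.6103)² = 424.78 ppb.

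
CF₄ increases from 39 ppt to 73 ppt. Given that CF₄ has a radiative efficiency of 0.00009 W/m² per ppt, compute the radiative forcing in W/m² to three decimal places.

CF₄: ΔF = 0.00009 × (73 − 39) = 0.00009 × 34 = 0.0031 W/m².

ΔF = 0.003 W/m²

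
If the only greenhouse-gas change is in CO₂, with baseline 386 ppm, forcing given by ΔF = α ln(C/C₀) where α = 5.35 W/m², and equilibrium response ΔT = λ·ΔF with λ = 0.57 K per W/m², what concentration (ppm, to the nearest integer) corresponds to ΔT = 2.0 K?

C ≈ 744 ppm

Required forcing: ΔF = ΔT/λ = 2.0/0.57 = 3.5088 W/m².
Then ln(C/386) = ΔF/5.35 = 3.5088/5.35 = 0.65585.
So C = 386 × e^0.65585 = 386 × 1.92678 = 743.74 ppm.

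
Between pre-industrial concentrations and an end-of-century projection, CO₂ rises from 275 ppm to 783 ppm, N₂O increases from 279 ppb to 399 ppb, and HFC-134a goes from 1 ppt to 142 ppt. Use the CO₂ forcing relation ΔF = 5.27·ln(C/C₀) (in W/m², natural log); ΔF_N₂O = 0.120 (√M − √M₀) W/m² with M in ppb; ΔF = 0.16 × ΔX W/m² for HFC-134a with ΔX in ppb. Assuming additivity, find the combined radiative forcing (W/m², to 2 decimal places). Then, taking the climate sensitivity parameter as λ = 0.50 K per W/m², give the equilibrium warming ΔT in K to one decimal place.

ΔF = 5.93 W/m²; ΔT = 3.0 K

CO₂: 5.27 × ln(783/275) = 5.27 × ln(2.84727) = 5.27 × 1.04636 = 5.5143 W/m².
N₂O: 0.120 × (√399 − √279) = 0.120 × (19.9750 − 16.7033) = 0.120 × 3.2717 = 0.3926 W/m².
HFC-134a: Δ = 142 − 1 = 141 ppt = 0.141 ppb; ΔF = 0.16 × 0.141 = 0.0226 W/m².
Total ΔF = 5.5143 + 0.3926 + 0.0226 = 5.9295 W/m².
ΔT = λ ΔF = 0.50 × 5.93 = 2.9650 K.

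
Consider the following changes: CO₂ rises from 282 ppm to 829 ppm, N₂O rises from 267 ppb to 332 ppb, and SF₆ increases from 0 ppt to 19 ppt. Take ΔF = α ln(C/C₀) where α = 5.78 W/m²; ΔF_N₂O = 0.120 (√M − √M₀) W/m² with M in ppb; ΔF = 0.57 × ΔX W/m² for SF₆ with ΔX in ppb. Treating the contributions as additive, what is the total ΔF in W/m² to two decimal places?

CO₂: 5.78 × ln(829/282) = 5.78 × ln(2.93972) = 5.78 × 1.07831 = 6.2326 W/m².
N₂O: 0.120 × (√332 − √267) = 0.120 × (18.2209 − 16.3401) = 0.120 × 1.8808 = 0.2257 W/m².
SF₆: Δ = 19 − 0 = 19 ppt = 0.019 ppb; ΔF = 0.57 × 0.019 = 0.0108 W/m².
Total ΔF = 6.2326 + 0.2257 + 0.0108 = 6.4691 W/m².

ΔF = 6.47 W/m²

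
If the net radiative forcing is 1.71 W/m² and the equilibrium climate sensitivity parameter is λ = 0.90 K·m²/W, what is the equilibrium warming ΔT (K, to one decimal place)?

ΔT = λ ΔF = 0.90 × 1.71 = 1.5390 K.

ΔT = 1.5 K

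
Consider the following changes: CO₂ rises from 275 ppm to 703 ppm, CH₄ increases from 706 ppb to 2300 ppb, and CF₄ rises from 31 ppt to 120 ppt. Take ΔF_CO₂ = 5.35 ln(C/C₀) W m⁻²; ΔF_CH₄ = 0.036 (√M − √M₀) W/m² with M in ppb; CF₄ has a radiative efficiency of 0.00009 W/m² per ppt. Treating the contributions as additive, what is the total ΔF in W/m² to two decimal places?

CO₂: 5.35 × ln(703/275) = 5.35 × ln(2.55636) = 5.35 × 0.93858 = 5.0214 W/m².
CH₄: 0.036 × (√2300 − √706) = 0.036 × (47.9583 − 26.5707) = 0.036 × 21.3876 = 0.7700 W/m².
CF₄: ΔF = 0.00009 × (120 − 31) = 0.00009 × 89 = 0.0080 W/m².
Total ΔF = 5.0214 + 0.7700 + 0.0080 = 5.7994 W/m².

ΔF = 5.80 W/m²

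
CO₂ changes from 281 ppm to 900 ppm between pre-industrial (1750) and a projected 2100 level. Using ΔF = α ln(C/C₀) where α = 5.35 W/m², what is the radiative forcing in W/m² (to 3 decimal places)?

ΔF = 6.228 W/m²

CO₂ absorption bands are partially saturated, so forcing scales with the logarithm of the concentration ratio.
CO₂: 5.35 × ln(900/281) = 5.35 × ln(3.20285) = 5.35 × 1.16404 = 6.2276 W/m².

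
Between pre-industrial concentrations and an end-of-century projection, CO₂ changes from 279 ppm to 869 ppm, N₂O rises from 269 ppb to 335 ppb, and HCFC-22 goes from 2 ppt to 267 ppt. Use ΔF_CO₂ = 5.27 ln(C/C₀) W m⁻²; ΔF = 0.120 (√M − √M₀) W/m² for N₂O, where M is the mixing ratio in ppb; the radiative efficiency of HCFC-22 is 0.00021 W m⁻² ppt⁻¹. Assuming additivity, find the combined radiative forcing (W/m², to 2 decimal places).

ΔF = 6.27 W/m²

CO₂: 5.27 × ln(869/279) = 5.27 × ln(3.11470) = 5.27 × 1.13613 = 5.9874 W/m².
N₂O: 0.120 × (√335 − √269) = 0.120 × (18.3030 − 16.4012) = 0.120 × 1.9018 = 0.2282 W/m².
HCFC-22: ΔF = 0.00021 × (267 − 2) = 0.00021 × 265 = 0.0557 W/m².
Total ΔF = 5.9874 + 0.2282 + 0.0557 = 6.2713 W/m².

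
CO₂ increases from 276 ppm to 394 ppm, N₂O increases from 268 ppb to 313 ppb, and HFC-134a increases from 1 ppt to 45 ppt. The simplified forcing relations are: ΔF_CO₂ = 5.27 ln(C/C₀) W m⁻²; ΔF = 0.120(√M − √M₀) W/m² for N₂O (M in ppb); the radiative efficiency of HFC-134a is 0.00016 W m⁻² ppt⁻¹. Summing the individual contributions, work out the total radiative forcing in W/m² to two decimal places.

CO₂: 5.27 × ln(394/276) = 5.27 × ln(1.42754) = 5.27 × 0.35595 = 1.8759 W/m².
N₂O: 0.120 × (√313 − √268) = 0.120 × (17.6918 − 16.3707) = 0.120 × 1.3211 = 0.1585 W/m².
HFC-134a: ΔF = 0.00016 × (45 − 1) = 0.00016 × 44 = 0.0070 W/m².
Total ΔF = 1.8759 + 0.1585 + 0.0070 = 2.0414 W/m².

ΔF = 2.04 W/m²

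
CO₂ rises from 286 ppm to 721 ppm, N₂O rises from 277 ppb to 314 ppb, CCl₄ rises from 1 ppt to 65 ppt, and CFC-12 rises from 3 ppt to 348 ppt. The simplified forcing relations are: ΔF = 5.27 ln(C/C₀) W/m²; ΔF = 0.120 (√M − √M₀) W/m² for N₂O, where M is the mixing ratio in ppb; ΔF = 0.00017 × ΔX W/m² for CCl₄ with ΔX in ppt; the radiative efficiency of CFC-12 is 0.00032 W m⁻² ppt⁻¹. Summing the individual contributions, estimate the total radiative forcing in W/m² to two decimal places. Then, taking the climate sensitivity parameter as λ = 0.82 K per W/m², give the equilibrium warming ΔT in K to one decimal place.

CO₂: 5.27 × ln(721/286) = 5.27 × ln(2.52098) = 5.27 × 0.92465 = 4.8729 W/m².
N₂O: 0.120 × (√314 − √277) = 0.120 × (17.7200 − 16.6433) = 0.120 × 1.0767 = 0.1292 W/m².
CCl₄: ΔF = 0.00017 × (65 − 1) = 0.00017 × 64 = 0.0109 W/m².
CFC-12: ΔF = 0.00032 × (348 − 3) = 0.00032 × 345 = 0.1104 W/m².
Total ΔF = 4.8729 + 0.1292 + 0.0109 + 0.1104 = 5.1234 W/m².
ΔT = λ ΔF = 0.82 × 5.12 = 4.1984 K.

ΔF = 5.12 W/m²; ΔT = 4.2 K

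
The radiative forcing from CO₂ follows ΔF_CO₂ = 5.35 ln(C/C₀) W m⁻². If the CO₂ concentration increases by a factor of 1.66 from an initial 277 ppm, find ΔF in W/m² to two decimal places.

Because the forcing depends only on the ratio C/C₀, the initial concentration does not enter.
ΔF = 5.35 × ln(1.66) = 5.35 × 0.50682 = 2.7115 W/m².

ΔF = 2.71 W/m²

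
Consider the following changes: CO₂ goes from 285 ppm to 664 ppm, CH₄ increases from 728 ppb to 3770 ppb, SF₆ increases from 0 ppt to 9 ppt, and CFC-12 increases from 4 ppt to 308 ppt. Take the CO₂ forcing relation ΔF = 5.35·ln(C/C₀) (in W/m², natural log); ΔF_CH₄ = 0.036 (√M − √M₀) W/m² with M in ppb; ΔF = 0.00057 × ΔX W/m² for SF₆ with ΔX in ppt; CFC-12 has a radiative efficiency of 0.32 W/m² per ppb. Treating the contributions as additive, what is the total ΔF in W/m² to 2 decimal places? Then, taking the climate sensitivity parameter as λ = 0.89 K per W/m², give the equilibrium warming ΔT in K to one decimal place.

ΔF = 5.87 W/m²; ΔT = 5.2 K

CO₂: 5.35 × ln(664/285) = 5.35 × ln(2.32982) = 5.35 × 0.84579 = 4.5250 W/m².
CH₄: 0.036 × (√3770 − √728) = 0.036 × (61.4003 − 26.9815) = 0.036 × 34.4188 = 1.2391 W/m².
SF₆: ΔF = 0.00057 × (9 − 0) = 0.00057 × 9 = 0.0051 W/m².
CFC-12: Δ = 308 − 4 = 304 ppt = 0.304 ppb; ΔF = 0.32 × 0.304 = 0.0973 W/m².
Total ΔF = 4.5250 + 1.2391 + 0.0051 + 0.0973 = 5.8665 W/m².
ΔT = λ ΔF = 0.89 × 5.87 = 5.2243 K.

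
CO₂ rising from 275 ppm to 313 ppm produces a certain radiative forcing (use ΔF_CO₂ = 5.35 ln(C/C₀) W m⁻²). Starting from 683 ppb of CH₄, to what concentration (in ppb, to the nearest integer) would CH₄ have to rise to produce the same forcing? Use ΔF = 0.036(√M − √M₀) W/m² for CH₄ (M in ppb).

CO₂ forcing: 5.35 × ln(313/275) = 5.35 × 0.129432 = 0.69246 W/m².
Set 0.036(√M − √683) = 0.69246: √M = 0.69246/0.036 + √683 = 19.2350 + 26.1343 = 45.3693.
M = (45.3693)² = 2058.37 ppb.

M ≈ 2058 ppb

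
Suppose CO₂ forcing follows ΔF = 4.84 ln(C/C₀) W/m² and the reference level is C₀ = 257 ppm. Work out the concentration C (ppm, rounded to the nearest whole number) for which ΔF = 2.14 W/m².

Set 4.84 ln(C/257) = 2.14, so ln(C/257) = 2.14/4.84 = 0.44215.
Then C/257 = e^0.44215 = 1.55605, giving C = 257 × 1.55605 = 399.90 ppm.

C ≈ 400 ppm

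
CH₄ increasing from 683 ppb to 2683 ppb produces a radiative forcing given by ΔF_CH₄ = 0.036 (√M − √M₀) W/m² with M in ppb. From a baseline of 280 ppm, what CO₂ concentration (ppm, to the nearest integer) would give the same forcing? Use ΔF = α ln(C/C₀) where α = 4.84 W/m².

C ≈ 339 ppm

CH₄ forcing: 0.036 × (√2683 − √683) = 0.036 × (51.7977 − 26.1343) = 0.036 × 25.6634 = 0.92388 W/m².
Set 4.84 ln(C/280) = 0.92388: ln(C/280) = 0.92388/4.84 = 0.19088, so C = 280 × e^0.19088 = 280 × 1.21031 = 338.89 ppm.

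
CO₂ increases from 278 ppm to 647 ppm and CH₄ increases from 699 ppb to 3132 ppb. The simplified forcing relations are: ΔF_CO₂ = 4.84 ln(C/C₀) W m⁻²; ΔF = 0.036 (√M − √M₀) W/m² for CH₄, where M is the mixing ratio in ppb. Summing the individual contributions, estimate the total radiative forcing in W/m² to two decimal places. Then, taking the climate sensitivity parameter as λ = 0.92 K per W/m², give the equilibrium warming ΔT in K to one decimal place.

ΔF = 5.15 W/m²; ΔT = 4.7 K

CO₂: 4.84 × ln(647/278) = 4.84 × ln(2.32734) = 4.84 × 0.84473 = 4.0885 W/m².
CH₄: 0.036 × (√3132 − √699) = 0.036 × (55.9643 − 26.4386) = 0.036 × 29.5257 = 1.0629 W/m².
Total ΔF = 4.0885 + 1.0629 = 5.1514 W/m².
ΔT = λ ΔF = 0.92 × 5.15 = 4.7380 K.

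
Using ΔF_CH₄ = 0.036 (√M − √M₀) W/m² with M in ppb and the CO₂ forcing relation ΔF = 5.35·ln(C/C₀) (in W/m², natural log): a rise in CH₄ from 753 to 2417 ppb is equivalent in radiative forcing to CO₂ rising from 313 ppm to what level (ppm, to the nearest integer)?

CH₄ forcing: 0.036 × (√2417 − √753) = 0.036 × (49.1630 − 27.4408) = 0.036 × 21.7222 = 0.78200 W/m².
Set 5.35 ln(C/313) = 0.78200: ln(C/313) = 0.78200/5.35 = 0.14617, so C = 313 × e^0.14617 = 313 × 1.15739 = 362.26 ppm.

C ≈ 362 ppm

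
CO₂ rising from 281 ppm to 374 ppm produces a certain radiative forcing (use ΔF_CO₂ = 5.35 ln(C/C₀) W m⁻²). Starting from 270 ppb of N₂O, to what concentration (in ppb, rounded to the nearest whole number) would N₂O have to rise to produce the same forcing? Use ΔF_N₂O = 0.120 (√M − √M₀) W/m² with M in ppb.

CO₂ forcing: 5.35 × ln(374/281) = 5.35 × 0.285901 = 1.52957 W/m².
Set 0.120(√M − √270) = 1.52957: √M = 1.52957/0.120 + √270 = 12.7464 + 16.4317 = 29.1781.
M = (29.1781)² = 851.36 ppb.

M ≈ 851 ppb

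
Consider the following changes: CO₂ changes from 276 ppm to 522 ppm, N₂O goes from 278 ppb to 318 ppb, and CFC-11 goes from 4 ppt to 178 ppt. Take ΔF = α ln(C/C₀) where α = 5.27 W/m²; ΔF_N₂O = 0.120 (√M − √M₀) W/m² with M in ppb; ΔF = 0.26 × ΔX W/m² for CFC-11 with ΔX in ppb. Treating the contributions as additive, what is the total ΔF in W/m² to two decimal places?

CO₂: 5.27 × ln(522/276) = 5.27 × ln(1.89130) = 5.27 × 0.63726 = 3.3584 W/m².
N₂O: 0.120 × (√318 − √278) = 0.120 × (17.8326 − 16.6733) = 0.120 × 1.1593 = 0.1391 W/m².
CFC-11: Δ = 178 − 4 = 174 ppt = 0.174 ppb; ΔF = 0.26 × 0.174 = 0.0452 W/m².
Total ΔF = 3.3584 + 0.1391 + 0.0452 = 3.5427 W/m².

ΔF = 3.54 W/m²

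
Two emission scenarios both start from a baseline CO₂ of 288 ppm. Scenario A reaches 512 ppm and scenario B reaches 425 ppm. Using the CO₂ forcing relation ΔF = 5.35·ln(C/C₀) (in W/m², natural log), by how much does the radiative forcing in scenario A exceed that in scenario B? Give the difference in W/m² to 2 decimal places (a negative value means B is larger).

ΔF_A = 5.35 ln(512/288) = 5.35 × 0.57536 = 3.0782 W/m².
ΔF_B = 5.35 ln(425/288) = 5.35 × 0.38913 = 2.0818 W/m².
Difference: 3.0782 − 2.0818 = 0.9964 W/m².

ΔF_A − ΔF_B = 1.00 W/m²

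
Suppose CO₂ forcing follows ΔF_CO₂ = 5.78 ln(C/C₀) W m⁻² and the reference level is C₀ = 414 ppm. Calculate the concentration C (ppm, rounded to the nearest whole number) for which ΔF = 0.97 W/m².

C ≈ 490 ppm

Set 5.78 ln(C/414) = 0.97, so ln(C/414) = 0.97/5.78 = 0.16782.
Then C/414 = e^0.16782 = 1.18272, giving C = 414 × 1.18272 = 489.65 ppm.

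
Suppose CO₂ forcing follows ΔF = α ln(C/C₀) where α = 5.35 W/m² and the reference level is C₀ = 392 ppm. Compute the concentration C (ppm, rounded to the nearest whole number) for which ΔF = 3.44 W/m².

C ≈ 746 ppm

Set 5.35 ln(C/392) = 3.44, so ln(C/392) = 3.44/5.35 = 0.64299.
Then C/392 = e^0.64299 = 1.90216, giving C = 392 × 1.90216 = 745.65 ppm.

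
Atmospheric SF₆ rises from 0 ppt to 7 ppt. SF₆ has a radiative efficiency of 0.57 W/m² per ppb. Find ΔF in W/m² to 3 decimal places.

SF₆: Δ = 7 − 0 = 7 ppt = 0.007 ppb; ΔF = 0.57 × 0.007 = 0.0040 W/m².

ΔF = 0.004 W/m²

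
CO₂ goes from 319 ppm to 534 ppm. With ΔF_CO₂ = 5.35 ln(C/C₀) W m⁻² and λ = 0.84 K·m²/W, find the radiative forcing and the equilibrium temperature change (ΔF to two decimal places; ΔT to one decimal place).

CO₂: 5.35 × ln(534/319) = 5.35 × ln(1.67398) = 5.35 × 0.51520 = 2.7563 W/m².
ΔT = λ ΔF = 0.84 × 2.76 = 2.3184 K.

ΔF = 2.76 W/m²; ΔT = 2.3 K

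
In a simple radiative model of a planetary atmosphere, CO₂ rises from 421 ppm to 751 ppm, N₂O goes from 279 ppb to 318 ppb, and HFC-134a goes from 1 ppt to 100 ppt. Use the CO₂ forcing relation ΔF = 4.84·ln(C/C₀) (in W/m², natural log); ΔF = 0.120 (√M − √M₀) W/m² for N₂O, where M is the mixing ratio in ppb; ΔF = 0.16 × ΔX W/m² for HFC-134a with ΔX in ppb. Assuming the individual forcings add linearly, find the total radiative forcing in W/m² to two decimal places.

ΔF = 2.95 W/m²

CO₂: 4.84 × ln(751/421) = 4.84 × ln(1.78385) = 4.84 × 0.57877 = 2.8012 W/m².
N₂O: 0.120 × (√318 − √279) = 0.120 × (17.8326 − 16.7033) = 0.120 × 1.1293 = 0.1355 W/m².
HFC-134a: Δ = 100 − 1 = 99 ppt = 0.099 ppb; ΔF = 0.16 × 0.099 = 0.0158 W/m².
Total ΔF = 2.8012 + 0.1355 + 0.0158 = 2.9525 W/m².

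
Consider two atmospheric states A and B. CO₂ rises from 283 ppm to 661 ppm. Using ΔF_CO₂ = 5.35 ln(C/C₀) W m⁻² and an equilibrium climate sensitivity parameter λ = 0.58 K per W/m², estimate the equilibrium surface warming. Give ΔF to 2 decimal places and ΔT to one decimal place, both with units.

ΔF = 4.54 W/m²; ΔT = 2.6 K

CO₂: 5.35 × ln(661/283) = 5.35 × ln(2.33569) = 5.35 × 0.84831 = 4.5385 W/m².
ΔT = λ ΔF = 0.58 × 4.54 = 2.6332 K.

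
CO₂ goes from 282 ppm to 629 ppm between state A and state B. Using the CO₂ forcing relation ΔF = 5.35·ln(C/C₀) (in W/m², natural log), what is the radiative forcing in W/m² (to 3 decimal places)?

ΔF = 4.292 W/m²

CO₂ absorption bands are partially saturated, so forcing scales with the logarithm of the concentration ratio.
CO₂: 5.35 × ln(629/282) = 5.35 × ln(2.23050) = 5.35 × 0.80223 = 4.2919 W/m².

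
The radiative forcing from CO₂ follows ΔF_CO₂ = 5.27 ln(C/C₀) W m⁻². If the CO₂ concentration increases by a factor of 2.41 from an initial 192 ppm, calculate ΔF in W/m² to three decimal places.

ΔF = 4.636 W/m²

ΔF = 5.27 × ln(2.41) = 5.27 × 0.87963 = 4.6357 W/m².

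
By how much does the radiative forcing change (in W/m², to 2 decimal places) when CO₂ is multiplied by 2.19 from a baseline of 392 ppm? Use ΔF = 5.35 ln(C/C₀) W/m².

Because the forcing depends only on the ratio C/C₀, the initial concentration does not enter.
ΔF = 5.35 × ln(2.19) = 5.35 × 0.78390 = 4.1939 W/m².

ΔF = 4.19 W/m²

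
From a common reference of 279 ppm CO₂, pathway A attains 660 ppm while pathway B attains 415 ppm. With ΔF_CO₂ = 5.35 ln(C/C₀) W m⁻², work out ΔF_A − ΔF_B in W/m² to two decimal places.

ΔF_A − ΔF_B = 2.48 W/m²

ΔF_A = 5.35 ln(660/279) = 5.35 × 0.86103 = 4.6065 W/m².
ΔF_B = 5.35 ln(415/279) = 5.35 × 0.39707 = 2.1243 W/m².
Difference: 4.6065 − 2.1243 = 2.4822 W/m².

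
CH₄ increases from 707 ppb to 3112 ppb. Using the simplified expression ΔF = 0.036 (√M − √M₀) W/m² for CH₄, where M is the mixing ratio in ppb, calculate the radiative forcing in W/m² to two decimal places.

CH₄: 0.036 × (√3112 − √707) = 0.036 × (55.7853 − 26.5895) = 0.036 × 29.1958 = 1.0510 W/m².

ΔF = 1.05 W/m²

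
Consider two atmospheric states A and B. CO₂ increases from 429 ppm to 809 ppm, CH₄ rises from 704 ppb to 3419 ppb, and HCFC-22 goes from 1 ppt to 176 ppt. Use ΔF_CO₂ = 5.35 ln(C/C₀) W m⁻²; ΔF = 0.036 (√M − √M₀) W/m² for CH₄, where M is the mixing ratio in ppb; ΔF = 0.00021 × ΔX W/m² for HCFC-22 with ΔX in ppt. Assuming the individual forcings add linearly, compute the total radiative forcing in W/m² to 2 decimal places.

CO₂: 5.35 × ln(809/429) = 5.35 × ln(1.88578) = 5.35 × 0.63434 = 3.3937 W/m².
CH₄: 0.036 × (√3419 − √704) = 0.036 × (58.4722 − 26.5330) = 0.036 × 31.9392 = 1.1498 W/m².
HCFC-22: ΔF = 0.00021 × (176 − 1) = 0.00021 × 175 = 0.0368 W/m².
Total ΔF = 3.3937 + 1.1498 + 0.0368 = 4.5803 W/m².

ΔF = 4.58 W/m²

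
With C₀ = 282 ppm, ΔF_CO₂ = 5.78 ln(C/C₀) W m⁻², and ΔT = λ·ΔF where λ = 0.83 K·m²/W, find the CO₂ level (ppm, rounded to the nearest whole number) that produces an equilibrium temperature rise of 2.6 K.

C ≈ 485 ppm

Required forcing: ΔF = ΔT/λ = 2.6/0.83 = 3.1325 W/m².
Then ln(C/282) = ΔF/5.78 = 3.1325/5.78 = 0.54196.
So C = 282 × e^0.54196 = 282 × 1.71937 = 484.86 ppm.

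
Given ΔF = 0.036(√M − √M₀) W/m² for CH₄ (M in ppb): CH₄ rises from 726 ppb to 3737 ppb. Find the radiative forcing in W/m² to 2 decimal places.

CH₄: 0.036 × (√3737 − √726) = 0.036 × (61.1310 − 26.9444) = 0.036 × 34.1866 = 1.2307 W/m².

ΔF = 1.23 W/m²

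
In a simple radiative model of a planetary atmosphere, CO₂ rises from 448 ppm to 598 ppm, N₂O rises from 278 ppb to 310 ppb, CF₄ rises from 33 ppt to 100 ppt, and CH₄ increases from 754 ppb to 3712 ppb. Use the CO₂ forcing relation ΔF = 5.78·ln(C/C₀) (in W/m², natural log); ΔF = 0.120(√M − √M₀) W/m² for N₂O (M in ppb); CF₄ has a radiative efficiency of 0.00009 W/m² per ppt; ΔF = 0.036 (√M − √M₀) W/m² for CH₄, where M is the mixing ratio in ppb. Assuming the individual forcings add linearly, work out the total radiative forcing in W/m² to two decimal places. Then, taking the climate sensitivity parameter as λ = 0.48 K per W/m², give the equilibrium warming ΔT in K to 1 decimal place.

ΔF = 2.99 W/m²; ΔT = 1.4 K

CO₂: 5.78 × ln(598/448) = 5.78 × ln(1.33482) = 5.78 × 0.28880 = 1.6693 W/m².
N₂O: 0.120 × (√310 − √278) = 0.120 × (17.6068 − 16.6733) = 0.120 × 0.9335 = 0.1120 W/m².
CF₄: ΔF = 0.00009 × (100 − 33) = 0.00009 × 67 = 0.0060 W/m².
CH₄: 0.036 × (√3712 − √754) = 0.036 × (60.9262 − 27.4591) = 0.036 × 33.4671 = 1.2048 W/m².
Total ΔF = 1.6693 + 0.1120 + 0.0060 + 1.2048 = 2.9921 W/m².
ΔT = λ ΔF = 0.48 × 2.99 = 1.4352 K.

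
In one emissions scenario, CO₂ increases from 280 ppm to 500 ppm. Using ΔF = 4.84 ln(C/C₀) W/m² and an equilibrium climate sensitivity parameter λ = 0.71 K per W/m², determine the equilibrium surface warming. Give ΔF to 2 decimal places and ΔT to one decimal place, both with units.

CO₂: 4.84 × ln(500/280) = 4.84 × ln(1.78571) = 4.84 × 0.57982 = 2.8063 W/m².
ΔT = λ ΔF = 0.71 × 2.81 = 1.9951 K.

ΔF = 2.81 W/m²; ΔT = 2.0 K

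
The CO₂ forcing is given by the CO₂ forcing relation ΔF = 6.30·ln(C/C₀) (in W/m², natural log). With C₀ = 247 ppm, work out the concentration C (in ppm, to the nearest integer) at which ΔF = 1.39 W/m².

Set 6.30 ln(C/247) = 1.39, so ln(C/247) = 1.39/6.30 = 0.22063.
Then C/247 = e^0.22063 = 1.24686, giving C = 247 × 1.24686 = 307.97 ppm.

C ≈ 308 ppm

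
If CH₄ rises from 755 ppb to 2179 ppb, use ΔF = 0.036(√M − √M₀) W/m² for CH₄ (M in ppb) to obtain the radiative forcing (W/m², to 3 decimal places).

ΔF = 0.691 W/m²

CH₄: 0.036 × (√2179 − √755) = 0.036 × (46.6798 − 27.4773) = 0.036 × 19.2025 = 0.6913 W/m².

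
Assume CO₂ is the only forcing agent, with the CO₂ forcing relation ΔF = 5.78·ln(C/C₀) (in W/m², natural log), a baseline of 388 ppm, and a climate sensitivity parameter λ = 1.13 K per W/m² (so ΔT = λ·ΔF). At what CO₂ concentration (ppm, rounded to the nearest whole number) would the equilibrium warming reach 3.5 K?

C ≈ 663 ppm

Required forcing: ΔF = ΔT/λ = 3.5/1.13 = 3.0973 W/m².
Then ln(C/388) = ΔF/5.78 = 3.0973/5.78 = 0.53587.
So C = 388 × e^0.53587 = 388 × 1.70893 = 663.06 ppm.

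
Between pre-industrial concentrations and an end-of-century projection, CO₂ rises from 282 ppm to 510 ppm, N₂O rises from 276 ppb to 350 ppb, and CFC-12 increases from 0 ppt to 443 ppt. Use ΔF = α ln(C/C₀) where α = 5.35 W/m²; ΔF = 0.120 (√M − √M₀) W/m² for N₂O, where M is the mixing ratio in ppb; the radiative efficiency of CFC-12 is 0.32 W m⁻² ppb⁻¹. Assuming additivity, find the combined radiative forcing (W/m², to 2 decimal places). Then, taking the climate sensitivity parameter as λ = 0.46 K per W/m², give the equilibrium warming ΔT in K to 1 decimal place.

ΔF = 3.56 W/m²; ΔT = 1.6 K

CO₂: 5.35 × ln(510/282) = 5.35 × ln(1.80851) = 5.35 × 0.59250 = 3.1699 W/m².
N₂O: 0.120 × (√350 − √276) = 0.120 × (18.7083 − 16.6132) = 0.120 × 2.0951 = 0.2514 W/m².
CFC-12: Δ = 443 − 0 = 443 ppt = 0.443 ppb; ΔF = 0.32 × 0.443 = 0.1418 W/m².
Total ΔF = 3.1699 + 0.2514 + 0.1418 = 3.5631 W/m².
ΔT = λ ΔF = 0.46 × 3.56 = 1.6376 K.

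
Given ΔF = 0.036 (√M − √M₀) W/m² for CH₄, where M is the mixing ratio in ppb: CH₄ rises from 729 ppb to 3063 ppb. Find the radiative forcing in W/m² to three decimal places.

CH₄: 0.036 × (√3063 − √729) = 0.036 × (55.3444 − 27.0000) = 0.036 × 28.3444 = 1.0204 W/m².

ΔF = 1.020 W/m²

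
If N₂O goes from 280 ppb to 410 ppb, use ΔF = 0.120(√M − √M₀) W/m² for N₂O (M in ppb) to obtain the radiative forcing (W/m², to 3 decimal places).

ΔF = 0.422 W/m²

N₂O: 0.120 × (√410 − √280) = 0.120 × (20.2485 − 16.7332) = 0.120 × 3.5153 = 0.4218 W/m².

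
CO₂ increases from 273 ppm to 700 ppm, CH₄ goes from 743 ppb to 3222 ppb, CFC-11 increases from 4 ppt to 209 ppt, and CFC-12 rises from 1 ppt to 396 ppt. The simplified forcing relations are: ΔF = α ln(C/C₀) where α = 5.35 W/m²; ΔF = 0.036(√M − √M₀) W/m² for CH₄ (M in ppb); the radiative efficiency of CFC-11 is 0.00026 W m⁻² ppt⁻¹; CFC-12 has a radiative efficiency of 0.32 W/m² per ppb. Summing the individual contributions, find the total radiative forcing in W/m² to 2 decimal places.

ΔF = 6.28 W/m²

CO₂: 5.35 × ln(700/273) = 5.35 × ln(2.56410) = 5.35 × 0.94161 = 5.0376 W/m².
CH₄: 0.036 × (√3222 − √743) = 0.036 × (56.7627 − 27.2580) = 0.036 × 29.5047 = 1.0622 W/m².
CFC-11: ΔF = 0.00026 × (209 − 4) = 0.00026 × 205 = 0.0533 W/m².
CFC-12: Δ = 396 − 1 = 395 ppt = 0.395 ppb; ΔF = 0.32 × 0.395 = 0.1264 W/m².
Total ΔF = 5.0376 + 1.0622 + 0.0533 + 0.1264 = 6.2795 W/m².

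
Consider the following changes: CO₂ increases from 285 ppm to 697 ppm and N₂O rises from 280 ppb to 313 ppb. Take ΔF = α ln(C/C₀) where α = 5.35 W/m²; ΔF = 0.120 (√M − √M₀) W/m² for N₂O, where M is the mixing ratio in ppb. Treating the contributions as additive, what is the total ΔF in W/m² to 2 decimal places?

CO₂: 5.35 × ln(697/285) = 5.35 × ln(2.44561) = 5.35 × 0.89429 = 4.7845 W/m².
N₂O: 0.120 × (√313 − √280) = 0.120 × (17.6918 − 16.7332) = 0.120 × 0.9586 = 0.1150 W/m².
Total ΔF = 4.7845 + 0.1150 = 4.8995 W/m².

ΔF = 4.90 W/m²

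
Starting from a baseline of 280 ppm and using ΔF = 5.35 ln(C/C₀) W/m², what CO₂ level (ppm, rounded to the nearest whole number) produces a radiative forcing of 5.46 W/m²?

Set 5.35 ln(C/280) = 5.46, so ln(C/280) = 5.46/5.35 = 1.02056.
Then C/280 = e^1.02056 = 2.77475, giving C = 280 × 2.77475 = 776.93 ppm.

C ≈ 777 ppm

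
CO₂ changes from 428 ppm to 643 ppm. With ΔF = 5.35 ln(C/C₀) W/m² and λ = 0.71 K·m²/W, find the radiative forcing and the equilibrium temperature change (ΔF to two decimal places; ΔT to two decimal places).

ΔF = 2.18 W/m²; ΔT = 1.55 K

CO₂: 5.35 × ln(643/428) = 5.35 × ln(1.50234) = 5.35 × 0.40702 = 2.1776 W/m².
ΔT = λ ΔF = 0.71 × 2.18 = 1.5478 K.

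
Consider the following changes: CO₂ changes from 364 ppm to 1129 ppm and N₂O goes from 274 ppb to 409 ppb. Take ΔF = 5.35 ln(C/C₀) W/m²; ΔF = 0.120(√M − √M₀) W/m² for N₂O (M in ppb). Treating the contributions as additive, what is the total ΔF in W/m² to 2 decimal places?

CO₂: 5.35 × ln(1129/364) = 5.35 × ln(3.10165) = 5.35 × 1.13193 = 6.0558 W/m².
N₂O: 0.120 × (√409 − √274) = 0.120 × (20.2237 − 16.5529) = 0.120 × 3.6708 = 0.4405 W/m².
Total ΔF = 6.0558 + 0.4405 = 6.4963 W/m².

ΔF = 6.50 W/m²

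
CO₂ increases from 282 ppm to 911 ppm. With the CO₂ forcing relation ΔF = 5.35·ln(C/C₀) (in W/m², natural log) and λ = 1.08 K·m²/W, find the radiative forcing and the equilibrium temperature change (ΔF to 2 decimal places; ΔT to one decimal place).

CO₂: 5.35 × ln(911/282) = 5.35 × ln(3.23050) = 5.35 × 1.17264 = 6.2736 W/m².
ΔT = λ ΔF = 1.08 × 6.27 = 6.7716 K.

ΔF = 6.27 W/m²; ΔT = 6.8 K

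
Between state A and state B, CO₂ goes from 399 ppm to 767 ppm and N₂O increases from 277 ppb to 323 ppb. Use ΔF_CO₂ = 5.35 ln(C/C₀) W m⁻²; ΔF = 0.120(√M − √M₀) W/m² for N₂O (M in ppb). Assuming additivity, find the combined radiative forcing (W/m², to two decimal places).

CO₂: 5.35 × ln(767/399) = 5.35 × ln(1.92231) = 5.35 × 0.65353 = 3.4964 W/m².
N₂O: 0.120 × (√323 − √277) = 0.120 × (17.9722 − 16.6433) = 0.120 × 1.3289 = 0.1595 W/m².
Total ΔF = 3.4964 + 0.1595 = 3.6559 W/m².

ΔF = 3.66 W/m²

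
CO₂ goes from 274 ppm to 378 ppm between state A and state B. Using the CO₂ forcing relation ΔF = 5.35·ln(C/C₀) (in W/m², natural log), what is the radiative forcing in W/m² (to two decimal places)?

CO₂: 5.35 × ln(378/274) = 5.35 × ln(1.37956) = 5.35 × 0.32176 = 1.7214 W/m².

ΔF = 1.72 W/m²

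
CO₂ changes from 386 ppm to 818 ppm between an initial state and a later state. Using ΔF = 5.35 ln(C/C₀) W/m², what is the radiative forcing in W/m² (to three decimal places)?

CO₂: 5.35 × ln(818/386) = 5.35 × ln(2.11917) = 5.35 × 0.75102 = 4.0180 W/m².

ΔF = 4.018 W/m²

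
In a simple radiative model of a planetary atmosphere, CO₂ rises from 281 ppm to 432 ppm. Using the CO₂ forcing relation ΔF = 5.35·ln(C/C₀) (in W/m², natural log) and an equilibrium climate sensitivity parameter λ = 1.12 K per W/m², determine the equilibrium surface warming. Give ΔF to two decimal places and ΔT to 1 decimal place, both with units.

CO₂: 5.35 × ln(432/281) = 5.35 × ln(1.53737) = 5.35 × 0.43007 = 2.3009 W/m².
ΔT = λ ΔF = 1.12 × 2.30 = 2.5760 K.

ΔF = 2.30 W/m²; ΔT = 2.6 K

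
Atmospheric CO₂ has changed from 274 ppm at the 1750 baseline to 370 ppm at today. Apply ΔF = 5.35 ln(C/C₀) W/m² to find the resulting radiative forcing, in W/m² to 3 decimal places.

ΔF = 1.607 W/m²

CO₂: 5.35 × ln(370/274) = 5.35 × ln(1.35036) = 5.35 × 0.30037 = 1.6070 W/m².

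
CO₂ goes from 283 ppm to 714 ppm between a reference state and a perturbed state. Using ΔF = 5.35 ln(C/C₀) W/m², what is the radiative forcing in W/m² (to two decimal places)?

CO₂: 5.35 × ln(714/283) = 5.35 × ln(2.52297) = 5.35 × 0.92544 = 4.9511 W/m².

ΔF = 4.95 W/m²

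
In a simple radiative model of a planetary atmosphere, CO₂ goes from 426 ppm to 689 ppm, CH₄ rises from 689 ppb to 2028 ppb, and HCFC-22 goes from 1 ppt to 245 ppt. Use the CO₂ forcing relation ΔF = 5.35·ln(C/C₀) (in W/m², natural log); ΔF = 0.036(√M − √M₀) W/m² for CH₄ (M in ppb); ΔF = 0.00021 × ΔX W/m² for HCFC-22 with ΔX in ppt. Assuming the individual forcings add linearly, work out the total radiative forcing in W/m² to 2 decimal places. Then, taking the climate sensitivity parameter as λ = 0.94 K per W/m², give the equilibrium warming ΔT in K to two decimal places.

ΔF = 3.30 W/m²; ΔT = 3.10 K

CO₂: 5.35 × ln(689/426) = 5.35 × ln(1.61737) = 5.35 × 0.48080 = 2.5723 W/m².
CH₄: 0.036 × (√2028 − √689) = 0.036 × (45.0333 − 26.2488) = 0.036 × 18.7845 = 0.6762 W/m².
HCFC-22: ΔF = 0.00021 × (245 − 1) = 0.00021 × 244 = 0.0512 W/m².
Total ΔF = 2.5723 + 0.6762 + 0.0512 = 3.2997 W/m².
ΔT = λ ΔF = 0.94 × 3.30 = 3.1020 K.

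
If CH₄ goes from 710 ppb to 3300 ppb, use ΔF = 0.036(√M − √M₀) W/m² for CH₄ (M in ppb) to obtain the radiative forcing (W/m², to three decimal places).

ΔF = 1.109 W/m²

CH₄: 0.036 × (√3300 − √710) = 0.036 × (57.4456 − 26.6458) = 0.036 × 30.7998 = 1.1088 W/m².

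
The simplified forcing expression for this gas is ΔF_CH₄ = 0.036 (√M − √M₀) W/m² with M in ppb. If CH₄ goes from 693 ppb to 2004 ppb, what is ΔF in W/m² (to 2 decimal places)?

ΔF = 0.66 W/m²

CH₄: 0.036 × (√2004 − √693) = 0.036 × (44.7661 − 26.3249) = 0.036 × 18.4412 = 0.6639 W/m².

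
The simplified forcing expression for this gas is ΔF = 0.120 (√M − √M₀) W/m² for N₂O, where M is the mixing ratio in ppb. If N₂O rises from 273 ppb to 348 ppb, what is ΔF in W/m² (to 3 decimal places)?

ΔF = 0.256 W/m²

N₂O: 0.120 × (√348 − √273) = 0.120 × (18.6548 − 16.5227) = 0.120 × 2.1321 = 0.2559 W/m².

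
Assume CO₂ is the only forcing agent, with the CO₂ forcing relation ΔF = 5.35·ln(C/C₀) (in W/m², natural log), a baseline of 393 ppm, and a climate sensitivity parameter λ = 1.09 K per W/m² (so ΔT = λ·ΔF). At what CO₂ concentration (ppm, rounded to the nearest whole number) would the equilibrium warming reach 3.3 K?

C ≈ 692 ppm

Required forcing: ΔF = ΔT/λ = 3.3/1.09 = 3.0275 W/m².
Then ln(C/393) = ΔF/5.35 = 3.0275/5.35 = 0.56589.
So C = 393 × e^0.56589 = 393 × 1.76101 = 692.08 ppm.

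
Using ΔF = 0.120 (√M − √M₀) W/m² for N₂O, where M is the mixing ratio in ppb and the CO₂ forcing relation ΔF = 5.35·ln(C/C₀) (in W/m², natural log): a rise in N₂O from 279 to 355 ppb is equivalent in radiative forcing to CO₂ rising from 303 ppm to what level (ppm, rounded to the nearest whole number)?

C ≈ 318 ppm

N₂O forcing: 0.120 × (√355 − √279) = 0.120 × (18.8414 − 16.7033) = 0.120 × 2.1381 = 0.25657 W/m².
Set 5.35 ln(C/303) = 0.25657: ln(C/303) = 0.25657/5.35 = 0.04796, so C = 303 × e^0.04796 = 303 × 1.04913 = 317.89 ppm.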